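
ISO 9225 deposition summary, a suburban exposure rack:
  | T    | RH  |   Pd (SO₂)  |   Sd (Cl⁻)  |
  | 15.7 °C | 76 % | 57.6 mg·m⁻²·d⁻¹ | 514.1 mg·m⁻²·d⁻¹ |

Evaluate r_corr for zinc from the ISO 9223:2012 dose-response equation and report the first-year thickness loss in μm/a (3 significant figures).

zinc: T>10 °C ⇒ hinge -0.071·(15.7−10) = -0.4047
  Pd branch = 0.0129·Pd^0.44·e^(0.046·RH+f) = 1.689 μm/a
  Cl⁻ term: 0.0175·514.1^0.57·exp(0.008·76+0.085·15.7) = 4.285
  r_corr = 1.689 + 4.285 = 5.974 μm/a

r_corr = 5.97 μm/a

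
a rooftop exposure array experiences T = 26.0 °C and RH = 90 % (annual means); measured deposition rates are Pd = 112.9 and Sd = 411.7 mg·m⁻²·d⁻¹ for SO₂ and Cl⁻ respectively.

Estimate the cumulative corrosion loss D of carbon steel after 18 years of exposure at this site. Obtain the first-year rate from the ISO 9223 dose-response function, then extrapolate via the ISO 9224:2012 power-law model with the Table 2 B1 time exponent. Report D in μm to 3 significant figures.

carbon steel: T>10 °C ⇒ hinge -0.054·(26.0−10) = -0.8640
  SO₂ term: 1.77·112.9^0.52·exp(0.02·90-0.8640) = 52.71
  Sd branch = 0.102·Sd^0.62·e^(0.033·RH+0.04·T) = 235.1 μm/a
  r_corr = 52.71 + 235.1 = 287.8 μm/a
ISO 9224: D(t) = r_corr · t^b with b = 0.523 (carbon steel, B1)
  D(18) = 287.8 × 18^0.523 = 287.8 × 4.534 = 1305 μm

D(18) = 1.30e+03 μm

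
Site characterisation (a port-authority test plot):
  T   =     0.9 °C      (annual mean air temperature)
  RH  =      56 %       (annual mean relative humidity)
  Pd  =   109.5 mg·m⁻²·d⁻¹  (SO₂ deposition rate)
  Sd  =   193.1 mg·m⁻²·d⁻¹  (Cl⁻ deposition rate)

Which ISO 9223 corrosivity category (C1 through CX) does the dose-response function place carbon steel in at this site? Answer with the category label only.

C3

carbon steel: T≤10 °C ⇒ hinge +0.150·(0.9−10) = -1.3650
  SO₂ term: 1.77·109.5^0.52·exp(0.02·56-1.3650) = 15.92
  Cl⁻ term: 0.102·193.1^0.62·exp(0.033·56+0.04·0.9) = 17.54
  sum: 15.92 + 17.54 → r_corr = 33.46 μm/a
ISO 9223 Table 2 (carbon steel): 25 < 33.5 ≤ 50 μm/a ⇒ C3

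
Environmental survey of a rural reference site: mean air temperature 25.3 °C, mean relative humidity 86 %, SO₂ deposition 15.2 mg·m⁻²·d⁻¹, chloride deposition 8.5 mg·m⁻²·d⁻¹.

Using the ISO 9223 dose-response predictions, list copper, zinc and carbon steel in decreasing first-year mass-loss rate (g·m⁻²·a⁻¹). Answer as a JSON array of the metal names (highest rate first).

copper: f(T) = -0.080·(T−10) [T>10 °C] = -1.2240
  sulphur-dioxide contribution → 0.5053 μm/a
  chloride contribution → 1.395 μm/a
  ⇒ r_corr(copper) = 1.901 μm/a
  mass loss = 1.901 μm/a × 8.96 g/cm³ = 17.03 g·m⁻²·a⁻¹
zinc: temperature factor f = -0.071·(15.3) = -1.0863
  sulphur-dioxide contribution → 0.7532 μm/a
  chloride contribution → 1.013 μm/a
  total first-year rate 1.766 μm/a
  mass loss = 1.766 μm/a × 7.14 g/cm³ = 12.61 g·m⁻²·a⁻¹
carbon steel: temperature factor f = -0.054·(15.3) = -0.8262
  sulphur-dioxide contribution → 17.81 μm/a
  chloride contribution → 18.07 μm/a
  ⇒ r_corr(carbon steel) = 35.88 μm/a
  mass loss = 35.88 μm/a × 7.85 g/cm³ = 281.6 g·m⁻²·a⁻¹
Ordering by g·m⁻²·a⁻¹: carbon steel (282) > copper (17) > zinc (12.6)

["carbon steel", "copper", "zinc"]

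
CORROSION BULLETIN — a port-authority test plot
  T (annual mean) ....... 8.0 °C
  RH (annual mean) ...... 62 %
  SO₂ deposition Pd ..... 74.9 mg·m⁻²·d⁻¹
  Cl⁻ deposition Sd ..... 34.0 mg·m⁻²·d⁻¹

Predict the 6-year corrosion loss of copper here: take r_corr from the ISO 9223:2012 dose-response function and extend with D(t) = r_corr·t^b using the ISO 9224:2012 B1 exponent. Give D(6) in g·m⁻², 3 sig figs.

D(6) = 25.4 g·m⁻²

copper: T≤10 °C ⇒ hinge +0.126·(8.0−10) = -0.2520
  sulphur-dioxide contribution → 0.4907 μm/a
  chloride contribution → 0.3663 μm/a
  ⇒ r_corr(copper) = 0.857 μm/a
Long-term exponent b (ISO 9224 Table 2, B1) = 0.667
  D(6) = 0.857 × 6^0.667 = 0.857 × 3.304 = 2.831 μm
  Mass loss = 2.831 μm × 8.96 g/cm³ = 25.37 g·m⁻²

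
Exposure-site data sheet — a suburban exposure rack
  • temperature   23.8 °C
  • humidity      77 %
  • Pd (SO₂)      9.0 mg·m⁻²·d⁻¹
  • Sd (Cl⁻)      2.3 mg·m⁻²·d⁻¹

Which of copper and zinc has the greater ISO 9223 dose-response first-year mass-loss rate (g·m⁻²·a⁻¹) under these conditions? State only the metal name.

copper: T>10 °C ⇒ hinge -0.080·(23.8−10) = -1.1040
  SO₂ term: 0.0053·9.0^0.26·exp(0.059·77-1.1040) = 0.2924
  Cl⁻ term: 0.01025·2.3^0.27·exp(0.036·77+0.049·23.8) = 0.6588
  sum: 0.2924 + 0.6588 → r_corr = 0.9511 μm/a
  mass loss = 0.9511 μm/a × 8.96 g/cm³ = 8.522 g·m⁻²·a⁻¹
zinc: temperature factor f = -0.071·(13.8) = -0.9798
  SO₂ term: 0.0129·9.0^0.44·exp(0.046·77-0.9798) = 0.4397
  Cl⁻ term: 0.0175·2.3^0.57·exp(0.008·77+0.085·23.8) = 0.3938
  r_corr = 0.4397 + 0.3938 = 0.8336 μm/a
  mass loss = 0.8336 μm/a × 7.14 g/cm³ = 5.952 g·m⁻²·a⁻¹
Ordering by g·m⁻²·a⁻¹: copper (8.52) > zinc (5.95)

copper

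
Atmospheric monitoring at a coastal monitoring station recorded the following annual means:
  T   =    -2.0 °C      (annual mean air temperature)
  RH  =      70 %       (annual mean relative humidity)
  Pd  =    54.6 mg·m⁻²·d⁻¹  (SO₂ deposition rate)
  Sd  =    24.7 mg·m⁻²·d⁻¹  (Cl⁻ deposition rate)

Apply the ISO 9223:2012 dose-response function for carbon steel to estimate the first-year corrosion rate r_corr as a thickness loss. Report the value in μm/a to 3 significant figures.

r_corr = 16.4 μm/a

carbon steel: f(T) = +0.150·(T−10) [T≤10 °C] = -1.8000
  sulphur-dioxide contribution → 9.497 μm/a
  chloride contribution → 6.927 μm/a
  total first-year rate 16.42 μm/a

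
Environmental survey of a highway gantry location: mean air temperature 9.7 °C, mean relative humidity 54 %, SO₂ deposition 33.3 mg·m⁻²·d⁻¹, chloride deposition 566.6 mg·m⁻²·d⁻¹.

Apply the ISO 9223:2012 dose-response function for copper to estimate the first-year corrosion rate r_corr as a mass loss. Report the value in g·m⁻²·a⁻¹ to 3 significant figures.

copper: temperature factor f = +0.126·(-0.3) = -0.0378
  Pd branch = 0.0053·Pd^0.26·e^(0.059·RH+f) = 0.3072 μm/a
  Cl⁻ term: 0.01025·566.6^0.27·exp(0.036·54+0.049·9.7) = 0.638
  r_corr = 0.3072 + 0.638 = 0.9451 μm/a
Convert to mass loss: 0.9451 μm/a × 8.96 g/cm³ = 8.468 g·m⁻²·a⁻¹

r_corr = 8.47 g·m⁻²·a⁻¹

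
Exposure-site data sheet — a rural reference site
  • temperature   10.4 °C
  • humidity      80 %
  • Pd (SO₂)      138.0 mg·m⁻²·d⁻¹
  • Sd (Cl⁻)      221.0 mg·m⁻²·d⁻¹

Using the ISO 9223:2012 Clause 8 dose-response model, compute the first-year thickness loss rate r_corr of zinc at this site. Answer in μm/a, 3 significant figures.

r_corr = 6.09 μm/a

zinc: temperature factor f = -0.071·(0.4) = -0.0284
  Pd branch = 0.0129·Pd^0.44·e^(0.046·RH+f) = 4.345 μm/a
  Sd branch = 0.0175·Sd^0.57·e^(0.008·RH+0.085·T) = 1.743 μm/a
  sum: 4.345 + 1.743 → r_corr = 6.088 μm/a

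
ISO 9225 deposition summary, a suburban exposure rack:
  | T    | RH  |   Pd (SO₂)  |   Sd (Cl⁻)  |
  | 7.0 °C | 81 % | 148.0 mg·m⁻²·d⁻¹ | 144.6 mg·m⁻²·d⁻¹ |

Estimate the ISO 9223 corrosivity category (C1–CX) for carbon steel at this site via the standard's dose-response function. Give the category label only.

carbon steel: f(T) = +0.150·(T−10) [T≤10 °C] = -0.4500
  Pd branch = 1.77·Pd^0.52·e^(0.02·RH+f) = 76.67 μm/a
  Cl⁻ term: 0.102·144.6^0.62·exp(0.033·81+0.04·7.0) = 42.69
  sum: 76.67 + 42.69 → r_corr = 119.4 μm/a
Category bounds: 80…200 μm/a bracket r_corr ⇒ C5

C5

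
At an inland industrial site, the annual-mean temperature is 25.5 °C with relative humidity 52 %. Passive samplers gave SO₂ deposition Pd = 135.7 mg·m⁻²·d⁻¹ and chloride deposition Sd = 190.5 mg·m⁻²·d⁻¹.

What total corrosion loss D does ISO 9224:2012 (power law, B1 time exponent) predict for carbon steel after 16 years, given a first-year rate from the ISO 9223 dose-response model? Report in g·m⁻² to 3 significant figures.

D(16) = 2.30e+03 g·m⁻²

carbon steel: temperature factor f = -0.054·(15.5) = -0.8370
  SO₂ term: 1.77·135.7^0.52·exp(0.02·52-0.8370) = 27.87
  Cl⁻ term: 0.102·190.5^0.62·exp(0.033·52+0.04·25.5) = 40.77
  r_corr = 27.87 + 40.77 = 68.64 μm/a
Power-law: D(16) = r_corr · 16^0.523
  D(16) = 68.64 × 16^0.523 = 68.64 × 4.263 = 292.6 μm
  Mass loss = 292.6 μm × 7.85 g/cm³ = 2297 g·m⁻²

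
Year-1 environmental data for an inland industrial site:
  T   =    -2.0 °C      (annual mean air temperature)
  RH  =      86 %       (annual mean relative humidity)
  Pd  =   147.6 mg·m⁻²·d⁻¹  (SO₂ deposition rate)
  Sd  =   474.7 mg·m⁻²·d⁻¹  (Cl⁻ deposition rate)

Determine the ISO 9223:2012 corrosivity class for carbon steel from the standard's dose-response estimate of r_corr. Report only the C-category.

carbon steel: T≤10 °C ⇒ hinge +0.150·(-2.0−10) = -1.8000
  SO₂ term: 1.77·147.6^0.52·exp(0.02·86-1.8000) = 21.94
  Cl⁻ term: 0.102·474.7^0.62·exp(0.033·86+0.04·-2.0) = 73.41
  r_corr = 21.94 + 73.41 = 95.35 μm/a
Category bounds: 80…200 μm/a bracket r_corr ⇒ C5

C5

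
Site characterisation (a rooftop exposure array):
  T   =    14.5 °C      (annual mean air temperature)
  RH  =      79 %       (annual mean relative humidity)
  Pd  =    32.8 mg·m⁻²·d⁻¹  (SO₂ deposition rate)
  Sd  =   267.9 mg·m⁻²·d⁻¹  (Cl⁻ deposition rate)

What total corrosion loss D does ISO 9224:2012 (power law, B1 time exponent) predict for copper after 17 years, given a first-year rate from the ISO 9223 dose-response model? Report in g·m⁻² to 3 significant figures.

D(17) = 154 g·m⁻²

copper: f(T) = -0.080·(T−10) [T>10 °C] = -0.3600
  sulphur-dioxide contribution → 0.969 μm/a
  chloride contribution → 1.622 μm/a
  total first-year rate 2.591 μm/a
ISO 9224: D(t) = r_corr · t^b with b = 0.667 (copper, B1)
  D(17) = 2.591 × 17^0.667 = 2.591 × 6.618 = 17.14 μm
  Mass loss = 17.14 μm × 8.96 g/cm³ = 153.6 g·m⁻²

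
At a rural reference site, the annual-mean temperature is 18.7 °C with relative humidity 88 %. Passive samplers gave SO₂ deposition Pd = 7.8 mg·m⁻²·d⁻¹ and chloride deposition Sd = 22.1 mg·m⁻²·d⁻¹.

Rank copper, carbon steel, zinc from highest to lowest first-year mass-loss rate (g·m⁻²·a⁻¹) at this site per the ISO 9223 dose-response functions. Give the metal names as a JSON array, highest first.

["carbon steel", "copper", "zinc"]

copper: f(T) = -0.080·(T−10) [T>10 °C] = -0.6960
  sulphur-dioxide contribution → 0.8106 μm/a
  chloride contribution → 1.404 μm/a
  total first-year rate 2.215 μm/a
  mass loss = 2.215 μm/a × 8.96 g/cm³ = 19.85 g·m⁻²·a⁻¹
carbon steel: f(T) = -0.054·(T−10) [T>10 °C] = -0.4698
  sulphur-dioxide contribution → 18.71 μm/a
  chloride contribution → 26.8 μm/a
  ⇒ r_corr(carbon steel) = 45.52 μm/a
  mass loss = 45.52 μm/a × 7.85 g/cm³ = 357.3 g·m⁻²·a⁻¹
zinc: T>10 °C ⇒ hinge -0.071·(18.7−10) = -0.6177
  sulphur-dioxide contribution → 0.9837 μm/a
  chloride contribution → 1.013 μm/a
  ⇒ r_corr(zinc) = 1.996 μm/a
  mass loss = 1.996 μm/a × 7.14 g/cm³ = 14.25 g·m⁻²·a⁻¹
Ordering by g·m⁻²·a⁻¹: carbon steel (357) > copper (19.8) > zinc (14.3)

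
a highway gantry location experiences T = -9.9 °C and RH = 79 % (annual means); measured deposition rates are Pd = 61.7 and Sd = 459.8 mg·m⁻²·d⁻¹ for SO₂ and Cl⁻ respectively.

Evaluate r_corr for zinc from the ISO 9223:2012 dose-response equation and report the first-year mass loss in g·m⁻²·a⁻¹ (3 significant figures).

zinc: temperature factor f = +0.038·(-19.9) = -0.7562
  Pd branch = 0.0129·Pd^0.44·e^(0.046·RH+f) = 1.406 μm/a
  Cl⁻ term: 0.0175·459.8^0.57·exp(0.008·79+0.085·-9.9) = 0.4674
  r_corr = 1.406 + 0.4674 = 1.874 μm/a
Convert to mass loss: 1.874 μm/a × 7.14 g/cm³ = 13.38 g·m⁻²·a⁻¹

r_corr = 13.4 g·m⁻²·a⁻¹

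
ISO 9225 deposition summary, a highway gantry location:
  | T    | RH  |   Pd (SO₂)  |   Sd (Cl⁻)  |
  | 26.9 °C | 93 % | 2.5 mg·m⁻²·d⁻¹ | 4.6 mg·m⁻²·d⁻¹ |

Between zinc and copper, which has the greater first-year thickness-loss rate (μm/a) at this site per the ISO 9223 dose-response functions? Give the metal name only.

zinc: temperature factor f = -0.071·(16.9) = -1.1999
  SO₂ term: 0.0129·2.5^0.44·exp(0.046·93-1.1999) = 0.4193
  Sd branch = 0.0175·Sd^0.57·e^(0.008·RH+0.085·T) = 0.8648 μm/a
  sum: 0.4193 + 0.8648 → r_corr = 1.284 μm/a
copper: T>10 °C ⇒ hinge -0.080·(26.9−10) = -1.3520
  Pd branch = 0.0053·Pd^0.26·e^(0.059·RH+f) = 0.4203 μm/a
  Cl⁻ term: 0.01025·4.6^0.27·exp(0.036·93+0.049·26.9) = 1.645
  sum: 0.4203 + 1.645 → r_corr = 2.065 μm/a
Ordering by μm/a: copper (2.07) > zinc (1.28)

copper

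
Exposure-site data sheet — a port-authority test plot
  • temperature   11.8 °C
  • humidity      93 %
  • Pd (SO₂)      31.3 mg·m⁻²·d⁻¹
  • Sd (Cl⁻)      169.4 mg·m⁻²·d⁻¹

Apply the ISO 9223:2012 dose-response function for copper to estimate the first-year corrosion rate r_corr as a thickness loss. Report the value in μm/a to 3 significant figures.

copper: f(T) = -0.080·(T−10) [T>10 °C] = -0.1440
  SO₂ term: 0.0053·31.3^0.26·exp(0.059·93-0.1440) = 2.714
  Sd branch = 0.01025·Sd^0.27·e^(0.036·RH+0.049·T) = 2.078 μm/a
  sum: 2.714 + 2.078 → r_corr = 4.792 μm/a

r_corr = 4.79 μm/a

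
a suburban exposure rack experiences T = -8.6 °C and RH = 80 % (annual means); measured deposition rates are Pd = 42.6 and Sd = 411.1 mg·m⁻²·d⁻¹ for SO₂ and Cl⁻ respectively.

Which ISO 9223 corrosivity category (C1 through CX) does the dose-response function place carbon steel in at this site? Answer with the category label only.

C3

carbon steel: temperature factor f = +0.150·(-18.6) = -2.7900
  Pd branch = 1.77·Pd^0.52·e^(0.02·RH+f) = 3.788 μm/a
  Cl⁻ term: 0.102·411.1^0.62·exp(0.033·80+0.04·-8.6) = 42.3
  sum: 3.788 + 42.3 → r_corr = 46.09 μm/a
Category bounds: 25…50 μm/a bracket r_corr ⇒ C3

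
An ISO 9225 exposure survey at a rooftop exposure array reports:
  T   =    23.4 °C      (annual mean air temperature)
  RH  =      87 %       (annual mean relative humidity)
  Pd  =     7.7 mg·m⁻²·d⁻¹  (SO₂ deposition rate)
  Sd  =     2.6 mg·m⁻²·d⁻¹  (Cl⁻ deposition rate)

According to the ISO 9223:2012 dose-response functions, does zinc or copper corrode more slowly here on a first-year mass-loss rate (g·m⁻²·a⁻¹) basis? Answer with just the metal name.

zinc: temperature factor f = -0.071·(13.4) = -0.9514
  Pd branch = 0.0129·Pd^0.44·e^(0.046·RH+f) = 0.6691 μm/a
  Sd branch = 0.0175·Sd^0.57·e^(0.008·RH+0.085·T) = 0.4422 μm/a
  sum: 0.6691 + 0.4422 → r_corr = 1.111 μm/a
  mass loss = 1.111 μm/a × 7.14 g/cm³ = 7.935 g·m⁻²·a⁻¹
copper: T>10 °C ⇒ hinge -0.080·(23.4−10) = -1.0720
  SO₂ term: 0.0053·7.7^0.26·exp(0.059·87-1.0720) = 0.5229
  Cl⁻ term: 0.01025·2.6^0.27·exp(0.036·87+0.049·23.4) = 0.9571
  sum: 0.5229 + 0.9571 → r_corr = 1.48 μm/a
  mass loss = 1.48 μm/a × 8.96 g/cm³ = 13.26 g·m⁻²·a⁻¹
Ordering by g·m⁻²·a⁻¹: copper (13.3) > zinc (7.94)

zinc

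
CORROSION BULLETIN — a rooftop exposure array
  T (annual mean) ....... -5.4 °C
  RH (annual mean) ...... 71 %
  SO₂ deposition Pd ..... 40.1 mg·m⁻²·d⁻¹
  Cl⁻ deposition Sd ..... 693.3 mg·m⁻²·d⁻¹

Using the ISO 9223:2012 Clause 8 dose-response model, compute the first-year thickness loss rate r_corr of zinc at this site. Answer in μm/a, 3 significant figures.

zinc: f(T) = +0.038·(T−10) [T≤10 °C] = -0.5852
  SO₂ term: 0.0129·40.1^0.44·exp(0.046·71-0.5852) = 0.9555
  Cl⁻ term: 0.0175·693.3^0.57·exp(0.008·71+0.085·-5.4) = 0.8123
  sum: 0.9555 + 0.8123 → r_corr = 1.768 μm/a

r_corr = 1.77 μm/a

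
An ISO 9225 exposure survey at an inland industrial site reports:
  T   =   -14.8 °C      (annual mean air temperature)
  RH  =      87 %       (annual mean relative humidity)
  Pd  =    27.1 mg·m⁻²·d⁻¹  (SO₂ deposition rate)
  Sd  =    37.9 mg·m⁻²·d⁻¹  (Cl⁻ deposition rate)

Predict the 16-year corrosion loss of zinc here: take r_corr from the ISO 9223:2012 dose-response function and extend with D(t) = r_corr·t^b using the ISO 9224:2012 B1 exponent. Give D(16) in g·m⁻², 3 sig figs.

D(16) = 85.3 g·m⁻²

zinc: f(T) = +0.038·(T−10) [T≤10 °C] = -0.9424
  Pd branch = 0.0129·Pd^0.44·e^(0.046·RH+f) = 1.175 μm/a
  Cl⁻ term: 0.0175·37.9^0.57·exp(0.008·87+0.085·-14.8) = 0.07921
  r_corr = 1.175 + 0.07921 = 1.254 μm/a
Power-law: D(16) = r_corr · 16^0.813
  D(16) = 1.254 × 16^0.813 = 1.254 × 9.527 = 11.94 μm
  Mass loss = 11.94 μm × 7.14 g/cm³ = 85.28 g·m⁻²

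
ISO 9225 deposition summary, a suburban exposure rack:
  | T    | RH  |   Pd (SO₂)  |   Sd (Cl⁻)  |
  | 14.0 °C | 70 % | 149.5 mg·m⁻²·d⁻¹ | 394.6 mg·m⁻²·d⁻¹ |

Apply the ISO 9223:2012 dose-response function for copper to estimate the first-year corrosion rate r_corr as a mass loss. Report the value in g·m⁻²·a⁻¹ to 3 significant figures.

copper: temperature factor f = -0.080·(4.0) = -0.3200
  sulphur-dioxide contribution → 0.8797 μm/a
  chloride contribution → 1.271 μm/a
  total first-year rate 2.15 μm/a
Convert to mass loss: 2.15 μm/a × 8.96 g/cm³ = 19.27 g·m⁻²·a⁻¹

r_corr = 19.3 g·m⁻²·a⁻¹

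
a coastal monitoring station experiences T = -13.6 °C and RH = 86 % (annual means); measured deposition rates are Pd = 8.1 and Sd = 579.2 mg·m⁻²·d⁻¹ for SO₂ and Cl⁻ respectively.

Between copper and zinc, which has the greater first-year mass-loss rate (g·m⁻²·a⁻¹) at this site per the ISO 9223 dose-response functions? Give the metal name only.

zinc

copper: temperature factor f = +0.126·(-23.6) = -2.9736
  Pd branch = 0.0053·Pd^0.26·e^(0.059·RH+f) = 0.07459 μm/a
  Cl⁻ term: 0.01025·579.2^0.27·exp(0.036·86+0.049·-13.6) = 0.6484
  r_corr = 0.07459 + 0.6484 = 0.723 μm/a
  mass loss = 0.723 μm/a × 8.96 g/cm³ = 6.478 g·m⁻²·a⁻¹
zinc: T≤10 °C ⇒ hinge +0.038·(-13.6−10) = -0.8968
  Pd branch = 0.0129·Pd^0.44·e^(0.046·RH+f) = 0.6901 μm/a
  Sd branch = 0.0175·Sd^0.57·e^(0.008·RH+0.085·T) = 0.4117 μm/a
  sum: 0.6901 + 0.4117 → r_corr = 1.102 μm/a
  mass loss = 1.102 μm/a × 7.14 g/cm³ = 7.867 g·m⁻²·a⁻¹
Ordering by g·m⁻²·a⁻¹: zinc (7.87) > copper (6.48)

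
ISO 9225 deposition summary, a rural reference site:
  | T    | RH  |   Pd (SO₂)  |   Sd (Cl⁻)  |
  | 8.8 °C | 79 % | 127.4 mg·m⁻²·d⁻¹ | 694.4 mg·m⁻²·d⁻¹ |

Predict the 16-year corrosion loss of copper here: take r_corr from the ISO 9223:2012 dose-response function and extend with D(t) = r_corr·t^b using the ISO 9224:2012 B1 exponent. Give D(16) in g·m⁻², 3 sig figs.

copper: T≤10 °C ⇒ hinge +0.126·(8.8−10) = -0.1512
  sulphur-dioxide contribution → 1.699 μm/a
  chloride contribution → 1.586 μm/a
  ⇒ r_corr(copper) = 3.285 μm/a
Power-law: D(16) = r_corr · 16^0.667
  D(16) = 3.285 × 16^0.667 = 3.285 × 6.355 = 20.88 μm
  Mass loss = 20.88 μm × 8.96 g/cm³ = 187.1 g·m⁻²

D(16) = 187 g·m⁻²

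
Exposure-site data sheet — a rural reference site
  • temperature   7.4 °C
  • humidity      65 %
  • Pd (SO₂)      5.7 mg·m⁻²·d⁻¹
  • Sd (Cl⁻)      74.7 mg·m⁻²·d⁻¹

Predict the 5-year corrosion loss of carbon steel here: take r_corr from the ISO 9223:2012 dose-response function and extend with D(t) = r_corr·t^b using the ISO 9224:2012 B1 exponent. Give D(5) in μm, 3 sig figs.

D(5) = 64.6 μm

carbon steel: temperature factor f = +0.150·(-2.6) = -0.3900
  sulphur-dioxide contribution → 10.87 μm/a
  chloride contribution → 16.99 μm/a
  ⇒ r_corr(carbon steel) = 27.86 μm/a
Long-term exponent b (ISO 9224 Table 2, B1) = 0.523
  D(5) = 27.86 × 5^0.523 = 27.86 × 2.32 = 64.64 μm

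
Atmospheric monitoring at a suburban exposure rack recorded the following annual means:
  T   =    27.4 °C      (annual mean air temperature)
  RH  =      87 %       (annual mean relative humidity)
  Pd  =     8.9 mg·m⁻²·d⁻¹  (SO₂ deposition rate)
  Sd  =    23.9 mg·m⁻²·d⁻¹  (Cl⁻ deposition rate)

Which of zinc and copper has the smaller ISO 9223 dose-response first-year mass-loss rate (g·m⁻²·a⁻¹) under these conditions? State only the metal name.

zinc

zinc: T>10 °C ⇒ hinge -0.071·(27.4−10) = -1.2354
  SO₂ term: 0.0129·8.9^0.44·exp(0.046·87-1.2354) = 0.5368
  Sd branch = 0.0175·Sd^0.57·e^(0.008·RH+0.085·T) = 2.2 μm/a
  sum: 0.5368 + 2.2 → r_corr = 2.737 μm/a
  mass loss = 2.737 μm/a × 7.14 g/cm³ = 19.54 g·m⁻²·a⁻¹
copper: T>10 °C ⇒ hinge -0.080·(27.4−10) = -1.3920
  SO₂ term: 0.0053·8.9^0.26·exp(0.059·87-1.3920) = 0.3943
  Sd branch = 0.01025·Sd^0.27·e^(0.036·RH+0.049·T) = 2.119 μm/a
  sum: 0.3943 + 2.119 → r_corr = 2.514 μm/a
  mass loss = 2.514 μm/a × 8.96 g/cm³ = 22.52 g·m⁻²·a⁻¹
Ordering by g·m⁻²·a⁻¹: copper (22.5) > zinc (19.5)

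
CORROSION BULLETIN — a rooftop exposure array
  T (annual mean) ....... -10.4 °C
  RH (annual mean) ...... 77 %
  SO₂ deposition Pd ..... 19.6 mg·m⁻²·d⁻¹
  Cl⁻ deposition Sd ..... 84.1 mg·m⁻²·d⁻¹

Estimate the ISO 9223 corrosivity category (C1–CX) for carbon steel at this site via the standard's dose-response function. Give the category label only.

carbon steel: f(T) = +0.150·(T−10) [T≤10 °C] = -3.0600
  sulphur-dioxide contribution → 1.819 μm/a
  chloride contribution → 13.33 μm/a
  total first-year rate 15.15 μm/a
ISO 9223 Table 2 (carbon steel): 1.3 < 15.1 ≤ 25 μm/a ⇒ C2

C2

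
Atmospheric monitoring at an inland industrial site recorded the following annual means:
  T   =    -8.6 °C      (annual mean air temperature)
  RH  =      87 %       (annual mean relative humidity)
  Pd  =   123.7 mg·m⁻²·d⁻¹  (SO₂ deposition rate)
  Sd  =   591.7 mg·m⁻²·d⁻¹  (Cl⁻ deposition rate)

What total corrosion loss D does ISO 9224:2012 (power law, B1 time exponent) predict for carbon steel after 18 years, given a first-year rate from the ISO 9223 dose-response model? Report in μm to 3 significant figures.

D(18) = 337 μm

carbon steel: temperature factor f = +0.150·(-18.6) = -2.7900
  Pd branch = 1.77·Pd^0.52·e^(0.02·RH+f) = 7.586 μm/a
  Sd branch = 0.102·Sd^0.62·e^(0.033·RH+0.04·T) = 66.8 μm/a
  r_corr = 7.586 + 66.8 = 74.38 μm/a
ISO 9224: D(t) = r_corr · t^b with b = 0.523 (carbon steel, B1)
  D(18) = 74.38 × 18^0.523 = 74.38 × 4.534 = 337.3 μm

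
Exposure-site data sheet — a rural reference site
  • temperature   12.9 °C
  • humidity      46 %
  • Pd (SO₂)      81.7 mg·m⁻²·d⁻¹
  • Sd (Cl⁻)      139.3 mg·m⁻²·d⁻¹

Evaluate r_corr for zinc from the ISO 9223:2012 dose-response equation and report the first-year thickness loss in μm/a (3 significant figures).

r_corr = 1.87 μm/a

zinc: T>10 °C ⇒ hinge -0.071·(12.9−10) = -0.2059
  Pd branch = 0.0129·Pd^0.44·e^(0.046·RH+f) = 0.6047 μm/a
  Sd branch = 0.0175·Sd^0.57·e^(0.008·RH+0.085·T) = 1.262 μm/a
  sum: 0.6047 + 1.262 → r_corr = 1.867 μm/a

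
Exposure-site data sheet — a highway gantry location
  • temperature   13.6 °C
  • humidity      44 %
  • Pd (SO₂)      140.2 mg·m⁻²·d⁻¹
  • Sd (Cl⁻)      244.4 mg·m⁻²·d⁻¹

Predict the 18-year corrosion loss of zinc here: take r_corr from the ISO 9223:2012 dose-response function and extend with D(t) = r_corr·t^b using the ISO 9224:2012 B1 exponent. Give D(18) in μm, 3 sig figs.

D(18) = 26.0 μm

zinc: f(T) = -0.071·(T−10) [T>10 °C] = -0.2556
  sulphur-dioxide contribution → 0.6655 μm/a
  chloride contribution → 1.816 μm/a
  total first-year rate 2.482 μm/a
Long-term exponent b (ISO 9224 Table 2, B1) = 0.813
  D(18) = 2.482 × 18^0.813 = 2.482 × 10.48 = 26.02 μm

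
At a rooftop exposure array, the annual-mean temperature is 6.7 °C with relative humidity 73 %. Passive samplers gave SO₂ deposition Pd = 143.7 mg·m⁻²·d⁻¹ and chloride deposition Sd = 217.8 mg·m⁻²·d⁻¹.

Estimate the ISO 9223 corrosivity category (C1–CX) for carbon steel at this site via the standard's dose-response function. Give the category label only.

carbon steel: temperature factor f = +0.150·(-3.3) = -0.4950
  Pd branch = 1.77·Pd^0.52·e^(0.02·RH+f) = 61.51 μm/a
  Cl⁻ term: 0.102·217.8^0.62·exp(0.033·73+0.04·6.7) = 41.76
  r_corr = 61.51 + 41.76 = 103.3 μm/a
ISO 9223 Table 2 (carbon steel): 80 < 103 ≤ 200 μm/a ⇒ C5

C5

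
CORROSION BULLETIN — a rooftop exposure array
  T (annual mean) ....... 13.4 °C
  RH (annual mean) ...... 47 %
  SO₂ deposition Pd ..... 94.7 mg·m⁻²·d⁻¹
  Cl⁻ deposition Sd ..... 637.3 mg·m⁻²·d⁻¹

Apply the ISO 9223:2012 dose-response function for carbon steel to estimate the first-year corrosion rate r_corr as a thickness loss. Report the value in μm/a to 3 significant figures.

r_corr = 85.2 μm/a

carbon steel: f(T) = -0.054·(T−10) [T>10 °C] = -0.1836
  Pd branch = 1.77·Pd^0.52·e^(0.02·RH+f) = 40.2 μm/a
  Sd branch = 0.102·Sd^0.62·e^(0.033·RH+0.04·T) = 45.05 μm/a
  sum: 40.2 + 45.05 → r_corr = 85.24 μm/a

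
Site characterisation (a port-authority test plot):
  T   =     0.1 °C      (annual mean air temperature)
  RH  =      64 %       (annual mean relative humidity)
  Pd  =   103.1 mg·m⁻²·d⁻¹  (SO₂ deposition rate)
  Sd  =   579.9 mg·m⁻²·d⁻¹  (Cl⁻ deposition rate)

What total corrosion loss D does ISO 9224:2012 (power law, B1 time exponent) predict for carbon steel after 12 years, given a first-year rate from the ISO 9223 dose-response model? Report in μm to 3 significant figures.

D(12) = 219 μm

carbon steel: T≤10 °C ⇒ hinge +0.150·(0.1−10) = -1.4850
  Pd branch = 1.77·Pd^0.52·e^(0.02·RH+f) = 16.06 μm/a
  Cl⁻ term: 0.102·579.9^0.62·exp(0.033·64+0.04·0.1) = 43.74
  sum: 16.06 + 43.74 → r_corr = 59.8 μm/a
ISO 9224: D(t) = r_corr · t^b with b = 0.523 (carbon steel, B1)
  D(12) = 59.8 × 12^0.523 = 59.8 × 3.668 = 219.3 μm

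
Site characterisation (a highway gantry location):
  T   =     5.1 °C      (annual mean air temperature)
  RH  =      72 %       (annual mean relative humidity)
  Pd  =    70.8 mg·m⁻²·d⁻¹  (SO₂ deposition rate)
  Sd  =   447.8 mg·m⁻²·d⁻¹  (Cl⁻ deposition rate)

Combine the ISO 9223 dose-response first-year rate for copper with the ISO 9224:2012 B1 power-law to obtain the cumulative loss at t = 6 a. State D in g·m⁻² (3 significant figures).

D(6) = 45.0 g·m⁻²

copper: T≤10 °C ⇒ hinge +0.126·(5.1−10) = -0.6174
  SO₂ term: 0.0053·70.8^0.26·exp(0.059·72-0.6174) = 0.6054
  Sd branch = 0.01025·Sd^0.27·e^(0.036·RH+0.049·T) = 0.9136 μm/a
  r_corr = 0.6054 + 0.9136 = 1.519 μm/a
ISO 9224: D(t) = r_corr · t^b with b = 0.667 (copper, B1)
  D(6) = 1.519 × 6^0.667 = 1.519 × 3.304 = 5.018 μm
  Mass loss = 5.018 μm × 8.96 g/cm³ = 44.97 g·m⁻²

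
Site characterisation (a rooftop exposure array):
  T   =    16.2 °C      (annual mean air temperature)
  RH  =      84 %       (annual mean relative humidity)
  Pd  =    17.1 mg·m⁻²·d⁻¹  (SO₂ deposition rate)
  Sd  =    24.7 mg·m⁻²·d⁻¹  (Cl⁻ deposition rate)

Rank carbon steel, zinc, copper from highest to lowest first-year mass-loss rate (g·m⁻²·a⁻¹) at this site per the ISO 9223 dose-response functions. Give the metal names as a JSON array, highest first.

carbon steel: f(T) = -0.054·(T−10) [T>10 °C] = -0.3348
  Pd branch = 1.77·Pd^0.52·e^(0.02·RH+f) = 29.74 μm/a
  Cl⁻ term: 0.102·24.7^0.62·exp(0.033·84+0.04·16.2) = 22.77
  r_corr = 29.74 + 22.77 = 52.51 μm/a
  mass loss = 52.51 μm/a × 7.85 g/cm³ = 412.2 g·m⁻²·a⁻¹
zinc: f(T) = -0.071·(T−10) [T>10 °C] = -0.4402
  SO₂ term: 0.0129·17.1^0.44·exp(0.046·84-0.4402) = 1.381
  Cl⁻ term: 0.0175·24.7^0.57·exp(0.008·84+0.085·16.2) = 0.8448
  sum: 1.381 + 0.8448 → r_corr = 2.225 μm/a
  mass loss = 2.225 μm/a × 7.14 g/cm³ = 15.89 g·m⁻²·a⁻¹
copper: f(T) = -0.080·(T−10) [T>10 °C] = -0.4960
  Pd branch = 0.0053·Pd^0.26·e^(0.059·RH+f) = 0.959 μm/a
  Sd branch = 0.01025·Sd^0.27·e^(0.036·RH+0.049·T) = 1.109 μm/a
  r_corr = 0.959 + 1.109 = 2.068 μm/a
  mass loss = 2.068 μm/a × 8.96 g/cm³ = 18.53 g·m⁻²·a⁻¹
Ordering by g·m⁻²·a⁻¹: carbon steel (412) > copper (18.5) > zinc (15.9)

["carbon steel", "copper", "zinc"]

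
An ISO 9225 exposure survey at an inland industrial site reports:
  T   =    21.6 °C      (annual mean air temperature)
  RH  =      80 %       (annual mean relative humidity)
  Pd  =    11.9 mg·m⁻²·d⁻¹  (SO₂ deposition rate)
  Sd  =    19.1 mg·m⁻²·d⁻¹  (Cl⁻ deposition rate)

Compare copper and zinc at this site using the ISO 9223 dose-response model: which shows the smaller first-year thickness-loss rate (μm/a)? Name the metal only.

copper: T>10 °C ⇒ hinge -0.080·(21.6−10) = -0.9280
  Pd branch = 0.0053·Pd^0.26·e^(0.059·RH+f) = 0.4475 μm/a
  Cl⁻ term: 0.01025·19.1^0.27·exp(0.036·80+0.049·21.6) = 1.167
  sum: 0.4475 + 1.167 → r_corr = 1.614 μm/a
zinc: f(T) = -0.071·(T−10) [T>10 °C] = -0.8236
  Pd branch = 0.0129·Pd^0.44·e^(0.046·RH+f) = 0.6673 μm/a
  Sd branch = 0.0175·Sd^0.57·e^(0.008·RH+0.085·T) = 1.118 μm/a
  sum: 0.6673 + 1.118 → r_corr = 1.786 μm/a
Ordering by μm/a: zinc (1.79) > copper (1.61)

copper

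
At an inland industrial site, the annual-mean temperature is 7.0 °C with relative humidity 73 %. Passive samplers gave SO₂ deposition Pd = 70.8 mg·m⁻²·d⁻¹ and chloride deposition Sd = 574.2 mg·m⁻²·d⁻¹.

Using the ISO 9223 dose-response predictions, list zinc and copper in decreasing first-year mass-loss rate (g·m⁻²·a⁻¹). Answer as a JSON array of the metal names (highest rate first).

zinc: temperature factor f = +0.038·(-3.0) = -0.1140
  SO₂ term: 0.0129·70.8^0.44·exp(0.046·73-0.1140) = 2.155
  Sd branch = 0.0175·Sd^0.57·e^(0.008·RH+0.085·T) = 2.127 μm/a
  sum: 2.155 + 2.127 → r_corr = 4.282 μm/a
  mass loss = 4.282 μm/a × 7.14 g/cm³ = 30.57 g·m⁻²·a⁻¹
copper: f(T) = +0.126·(T−10) [T≤10 °C] = -0.3780
  Pd branch = 0.0053·Pd^0.26·e^(0.059·RH+f) = 0.8159 μm/a
  Sd branch = 0.01025·Sd^0.27·e^(0.036·RH+0.049·T) = 1.112 μm/a
  r_corr = 0.8159 + 1.112 = 1.928 μm/a
  mass loss = 1.928 μm/a × 8.96 g/cm³ = 17.27 g·m⁻²·a⁻¹
Ordering by g·m⁻²·a⁻¹: zinc (30.6) > copper (17.3)

["zinc", "copper"]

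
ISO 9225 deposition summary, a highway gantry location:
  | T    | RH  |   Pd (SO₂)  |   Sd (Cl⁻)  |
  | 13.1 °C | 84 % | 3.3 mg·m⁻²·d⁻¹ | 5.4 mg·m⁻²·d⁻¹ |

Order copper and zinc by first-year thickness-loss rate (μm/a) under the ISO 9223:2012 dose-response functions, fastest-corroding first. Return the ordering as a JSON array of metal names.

["copper", "zinc"]

copper: temperature factor f = -0.080·(3.1) = -0.2480
  SO₂ term: 0.0053·3.3^0.26·exp(0.059·84-0.2480) = 0.8012
  Cl⁻ term: 0.01025·5.4^0.27·exp(0.036·84+0.049·13.1) = 0.6318
  r_corr = 0.8012 + 0.6318 = 1.433 μm/a
zinc: T>10 °C ⇒ hinge -0.071·(13.1−10) = -0.2201
  Pd branch = 0.0129·Pd^0.44·e^(0.046·RH+f) = 0.8342 μm/a
  Sd branch = 0.0175·Sd^0.57·e^(0.008·RH+0.085·T) = 0.2729 μm/a
  r_corr = 0.8342 + 0.2729 = 1.107 μm/a
Ordering by μm/a: copper (1.43) > zinc (1.11)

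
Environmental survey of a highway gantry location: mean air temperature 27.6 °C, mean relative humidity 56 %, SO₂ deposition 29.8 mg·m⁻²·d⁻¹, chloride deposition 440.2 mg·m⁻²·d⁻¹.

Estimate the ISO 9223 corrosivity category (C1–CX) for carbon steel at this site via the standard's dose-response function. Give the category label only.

carbon steel: T>10 °C ⇒ hinge -0.054·(27.6−10) = -0.9504
  SO₂ term: 1.77·29.8^0.52·exp(0.02·56-0.9504) = 12.25
  Sd branch = 0.102·Sd^0.62·e^(0.033·RH+0.04·T) = 85.06 μm/a
  sum: 12.25 + 85.06 → r_corr = 97.31 μm/a
Category bounds: 80…200 μm/a bracket r_corr ⇒ C5

C5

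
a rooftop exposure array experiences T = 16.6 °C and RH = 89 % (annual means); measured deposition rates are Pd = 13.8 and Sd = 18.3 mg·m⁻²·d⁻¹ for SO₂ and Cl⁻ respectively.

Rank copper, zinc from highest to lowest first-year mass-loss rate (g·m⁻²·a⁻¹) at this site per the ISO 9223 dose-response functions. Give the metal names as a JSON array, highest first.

["copper", "zinc"]

copper: f(T) = -0.080·(T−10) [T>10 °C] = -0.5280
  SO₂ term: 0.0053·13.8^0.26·exp(0.059·89-0.5280) = 1.18
  Sd branch = 0.01025·Sd^0.27·e^(0.036·RH+0.049·T) = 1.248 μm/a
  sum: 1.18 + 1.248 → r_corr = 2.428 μm/a
  mass loss = 2.428 μm/a × 8.96 g/cm³ = 21.76 g·m⁻²·a⁻¹
zinc: T>10 °C ⇒ hinge -0.071·(16.6−10) = -0.4686
  SO₂ term: 0.0129·13.8^0.44·exp(0.046·89-0.4686) = 1.537
  Cl⁻ term: 0.0175·18.3^0.57·exp(0.008·89+0.085·16.6) = 0.7667
  r_corr = 1.537 + 0.7667 = 2.304 μm/a
  mass loss = 2.304 μm/a × 7.14 g/cm³ = 16.45 g·m⁻²·a⁻¹
Ordering by g·m⁻²·a⁻¹: copper (21.8) > zinc (16.4)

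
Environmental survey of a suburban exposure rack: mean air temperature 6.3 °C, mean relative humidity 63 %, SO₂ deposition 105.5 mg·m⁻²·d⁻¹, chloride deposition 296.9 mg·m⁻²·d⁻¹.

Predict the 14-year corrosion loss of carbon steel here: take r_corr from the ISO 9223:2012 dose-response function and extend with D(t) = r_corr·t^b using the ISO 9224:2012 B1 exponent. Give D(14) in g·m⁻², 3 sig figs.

D(14) = 2.38e+03 g·m⁻²

carbon steel: f(T) = +0.150·(T−10) [T≤10 °C] = -0.5550
  sulphur-dioxide contribution → 40.39 μm/a
  chloride contribution → 35.81 μm/a
  ⇒ r_corr(carbon steel) = 76.19 μm/a
ISO 9224: D(t) = r_corr · t^b with b = 0.523 (carbon steel, B1)
  D(14) = 76.19 × 14^0.523 = 76.19 × 3.976 = 302.9 μm
  Mass loss = 302.9 μm × 7.85 g/cm³ = 2378 g·m⁻²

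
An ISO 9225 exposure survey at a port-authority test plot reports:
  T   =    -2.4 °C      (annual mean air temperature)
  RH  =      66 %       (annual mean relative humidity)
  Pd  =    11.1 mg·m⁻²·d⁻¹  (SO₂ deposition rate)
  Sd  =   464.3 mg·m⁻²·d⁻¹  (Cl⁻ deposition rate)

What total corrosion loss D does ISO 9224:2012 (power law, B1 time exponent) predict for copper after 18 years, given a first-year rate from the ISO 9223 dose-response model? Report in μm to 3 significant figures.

D(18) = 4.24 μm

copper: temperature factor f = +0.126·(-12.4) = -1.5624
  SO₂ term: 0.0053·11.1^0.26·exp(0.059·66-1.5624) = 0.102
  Cl⁻ term: 0.01025·464.3^0.27·exp(0.036·66+0.049·-2.4) = 0.5147
  r_corr = 0.102 + 0.5147 = 0.6167 μm/a
Power-law: D(18) = r_corr · 18^0.667
  D(18) = 0.6167 × 18^0.667 = 0.6167 × 6.875 = 4.24 μm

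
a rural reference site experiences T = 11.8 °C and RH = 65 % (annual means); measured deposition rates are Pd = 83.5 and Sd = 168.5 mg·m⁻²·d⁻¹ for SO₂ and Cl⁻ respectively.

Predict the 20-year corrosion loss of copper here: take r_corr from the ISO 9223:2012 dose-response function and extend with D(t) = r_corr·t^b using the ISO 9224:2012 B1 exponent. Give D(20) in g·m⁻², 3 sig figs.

D(20) = 94.4 g·m⁻²

copper: T>10 °C ⇒ hinge -0.080·(11.8−10) = -0.1440
  Pd branch = 0.0053·Pd^0.26·e^(0.059·RH+f) = 0.6713 μm/a
  Cl⁻ term: 0.01025·168.5^0.27·exp(0.036·65+0.049·11.8) = 0.7573
  r_corr = 0.6713 + 0.7573 = 1.429 μm/a
Long-term exponent b (ISO 9224 Table 2, B1) = 0.667
  D(20) = 1.429 × 20^0.667 = 1.429 × 7.375 = 10.54 μm
  Mass loss = 10.54 μm × 8.96 g/cm³ = 94.4 g·m⁻²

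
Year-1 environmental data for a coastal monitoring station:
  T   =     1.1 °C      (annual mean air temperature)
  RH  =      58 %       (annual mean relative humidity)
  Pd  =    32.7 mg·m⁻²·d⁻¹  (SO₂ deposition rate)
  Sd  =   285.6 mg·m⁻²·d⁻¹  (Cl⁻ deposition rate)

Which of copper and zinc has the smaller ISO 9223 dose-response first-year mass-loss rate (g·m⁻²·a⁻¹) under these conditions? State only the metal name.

copper: f(T) = +0.126·(T−10) [T≤10 °C] = -1.1214
  Pd branch = 0.0053·Pd^0.26·e^(0.059·RH+f) = 0.131 μm/a
  Sd branch = 0.01025·Sd^0.27·e^(0.036·RH+0.049·T) = 0.4018 μm/a
  r_corr = 0.131 + 0.4018 = 0.5328 μm/a
  mass loss = 0.5328 μm/a × 8.96 g/cm³ = 4.774 g·m⁻²·a⁻¹
zinc: T≤10 °C ⇒ hinge +0.038·(1.1−10) = -0.3382
  SO₂ term: 0.0129·32.7^0.44·exp(0.046·58-0.3382) = 0.6149
  Cl⁻ term: 0.0175·285.6^0.57·exp(0.008·58+0.085·1.1) = 0.7673
  sum: 0.6149 + 0.7673 → r_corr = 1.382 μm/a
  mass loss = 1.382 μm/a × 7.14 g/cm³ = 9.869 g·m⁻²·a⁻¹
Ordering by g·m⁻²·a⁻¹: zinc (9.87) > copper (4.77)

copper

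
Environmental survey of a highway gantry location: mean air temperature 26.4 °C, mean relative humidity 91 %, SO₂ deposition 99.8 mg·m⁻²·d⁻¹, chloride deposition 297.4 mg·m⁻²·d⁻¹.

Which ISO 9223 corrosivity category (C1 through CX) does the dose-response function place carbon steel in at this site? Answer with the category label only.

CX

carbon steel: f(T) = -0.054·(T−10) [T>10 °C] = -0.8856
  sulphur-dioxide contribution → 49.35 μm/a
  chloride contribution → 201.8 μm/a
  total first-year rate 251.1 μm/a
Category bounds: 200…700 μm/a bracket r_corr ⇒ CX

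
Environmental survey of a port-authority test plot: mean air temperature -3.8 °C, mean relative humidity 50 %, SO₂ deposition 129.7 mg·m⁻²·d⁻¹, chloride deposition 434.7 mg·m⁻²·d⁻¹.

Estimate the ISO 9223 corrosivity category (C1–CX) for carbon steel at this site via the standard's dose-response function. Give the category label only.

C3

carbon steel: T≤10 °C ⇒ hinge +0.150·(-3.8−10) = -2.0700
  sulphur-dioxide contribution → 7.621 μm/a
  chloride contribution → 19.72 μm/a
  total first-year rate 27.34 μm/a
ISO 9223 Table 2 (carbon steel): 25 < 27.3 ≤ 50 μm/a ⇒ C3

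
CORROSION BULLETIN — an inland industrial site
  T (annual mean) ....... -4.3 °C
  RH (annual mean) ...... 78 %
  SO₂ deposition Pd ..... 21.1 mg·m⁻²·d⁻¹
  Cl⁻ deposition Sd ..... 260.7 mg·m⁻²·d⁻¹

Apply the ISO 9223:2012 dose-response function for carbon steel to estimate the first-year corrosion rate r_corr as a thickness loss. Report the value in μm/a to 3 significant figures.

r_corr = 40.3 μm/a

carbon steel: T≤10 °C ⇒ hinge +0.150·(-4.3−10) = -2.1450
  Pd branch = 1.77·Pd^0.52·e^(0.02·RH+f) = 4.814 μm/a
  Cl⁻ term: 0.102·260.7^0.62·exp(0.033·78+0.04·-4.3) = 35.46
  r_corr = 4.814 + 35.46 = 40.28 μm/a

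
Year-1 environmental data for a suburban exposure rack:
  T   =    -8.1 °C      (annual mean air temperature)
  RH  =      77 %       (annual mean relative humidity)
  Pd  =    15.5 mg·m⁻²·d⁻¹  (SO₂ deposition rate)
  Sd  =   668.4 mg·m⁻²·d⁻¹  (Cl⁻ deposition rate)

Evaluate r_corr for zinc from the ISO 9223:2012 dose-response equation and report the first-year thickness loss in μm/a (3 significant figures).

zinc: temperature factor f = +0.038·(-18.1) = -0.6878
  Pd branch = 0.0129·Pd^0.44·e^(0.046·RH+f) = 0.748 μm/a
  Cl⁻ term: 0.0175·668.4^0.57·exp(0.008·77+0.085·-8.1) = 0.6635
  r_corr = 0.748 + 0.6635 = 1.411 μm/a

r_corr = 1.41 μm/a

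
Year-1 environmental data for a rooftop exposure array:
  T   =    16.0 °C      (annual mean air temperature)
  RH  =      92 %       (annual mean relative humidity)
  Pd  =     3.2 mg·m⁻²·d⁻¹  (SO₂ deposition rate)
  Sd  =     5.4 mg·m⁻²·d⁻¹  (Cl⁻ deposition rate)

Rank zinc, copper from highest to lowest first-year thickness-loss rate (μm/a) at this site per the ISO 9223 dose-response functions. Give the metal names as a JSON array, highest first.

zinc: temperature factor f = -0.071·(6.0) = -0.4260
  SO₂ term: 0.0129·3.2^0.44·exp(0.046·92-0.4260) = 0.9678
  Cl⁻ term: 0.0175·5.4^0.57·exp(0.008·92+0.085·16.0) = 0.3722
  r_corr = 0.9678 + 0.3722 = 1.34 μm/a
copper: T>10 °C ⇒ hinge -0.080·(16.0−10) = -0.4800
  Pd branch = 0.0053·Pd^0.26·e^(0.059·RH+f) = 1.01 μm/a
  Sd branch = 0.01025·Sd^0.27·e^(0.036·RH+0.049·T) = 0.9713 μm/a
  sum: 1.01 + 0.9713 → r_corr = 1.982 μm/a
Ordering by μm/a: copper (1.98) > zinc (1.34)

["copper", "zinc"]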